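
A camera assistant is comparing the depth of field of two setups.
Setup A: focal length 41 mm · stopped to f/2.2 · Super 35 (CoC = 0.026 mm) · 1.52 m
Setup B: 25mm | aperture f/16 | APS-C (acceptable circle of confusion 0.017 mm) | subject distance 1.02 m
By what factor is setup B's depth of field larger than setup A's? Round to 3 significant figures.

Setup A: H = 41²/(2.2×0.026) + 41 ≈ 29429.1 mm; DoF = Df − Dn = 1600.55 − 1447.17 ≈ 153.38 mm.
Setup B: H = 25²/(16×0.017) + 25 ≈ 2322.8 mm; DoF = Df − Dn = 1799.0 − 711.8 ≈ 1087.2 mm.
Ratio = 1087.2 / 153.38 ≈ 7.09.

7.09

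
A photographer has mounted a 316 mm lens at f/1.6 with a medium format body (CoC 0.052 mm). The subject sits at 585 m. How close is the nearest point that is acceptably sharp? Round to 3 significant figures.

Hyperfocal distance H = f²/(N·c) + f = 316²/(1.6 × 0.052) + 316 = 99856/0.0832 + 316 ≈ 1200508.3 mm ≈ 1201 m.
Near limit Dn = s·(H − f)/(H + s − 2f) = 585000 × (1200508.3 − 316) / (1200508.3 + 585000 − 2 × 316) = 585000 × 1200192.3 / 1784876.3 ≈ 393368 mm ≈ 393 m.

393 m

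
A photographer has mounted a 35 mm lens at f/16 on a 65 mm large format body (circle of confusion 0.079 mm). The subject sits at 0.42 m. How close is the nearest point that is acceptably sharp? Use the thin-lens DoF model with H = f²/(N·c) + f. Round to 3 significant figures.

Hyperfocal distance H = f²/(N·c) + f = 35²/(16 × 0.079) + 35 = 1225/1.264 + 35 ≈ 1004.1 mm ≈ 1.004 m.
Near limit Dn = s·(H − f)/(H + s − 2f) = 420 × (1004.1 − 35) / (1004.1 + 420 − 2 × 35) = 420 × 969.1 / 1354.1 ≈ 300.59 mm.

301 mm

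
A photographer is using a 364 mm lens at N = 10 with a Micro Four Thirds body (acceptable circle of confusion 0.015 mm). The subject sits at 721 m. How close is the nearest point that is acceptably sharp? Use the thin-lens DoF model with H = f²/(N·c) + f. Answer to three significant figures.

397 m

Hyperfocal distance H = f²/(N·c) + f = 364²/(10 × 0.015) + 364 = 132496/0.15 + 364 ≈ 883670.7 mm ≈ 883.7 m.
Near limit Dn = s·(H − f)/(H + s − 2f) = 721000 × (883670.7 − 364) / (883670.7 + 721000 − 2 × 364) = 721000 × 883306.7 / 1603942.7 ≈ 397062 mm ≈ 397 m.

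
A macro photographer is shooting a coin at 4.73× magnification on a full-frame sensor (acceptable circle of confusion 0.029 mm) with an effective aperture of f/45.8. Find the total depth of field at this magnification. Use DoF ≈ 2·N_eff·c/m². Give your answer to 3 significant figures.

0.119 mm

At magnification m, DoF ≈ 2·N_eff·c/m² = 2 × 45.8 × 0.029 / 4.73² = 2.656 / 22.37 ≈ 0.119 mm.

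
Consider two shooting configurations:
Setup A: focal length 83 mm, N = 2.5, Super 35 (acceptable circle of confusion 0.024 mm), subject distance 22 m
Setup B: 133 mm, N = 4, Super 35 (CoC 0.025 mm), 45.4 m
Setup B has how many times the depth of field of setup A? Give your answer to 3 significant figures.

2.85

Setup A: H = 83²/(2.5×0.024) + 83 ≈ 114899.7 mm; DoF = Df − Dn = 27190.3 − 18473.6 ≈ 8716.7 mm.
Setup B: H = 133²/(4×0.025) + 133 ≈ 177023.0 mm; DoF = Df − Dn = 61014 − 36149 ≈ 24865 mm.
Ratio = 24865 / 8716.7 ≈ 2.85.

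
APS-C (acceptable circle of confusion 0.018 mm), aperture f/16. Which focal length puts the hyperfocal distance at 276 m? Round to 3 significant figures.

282 mm

From H = f²/(N·c) + f, with f ≪ H: f ≈ √(H·N·c) = √(276000 × 16 × 0.018) = √79488 ≈ 281.9 mm.
The +f correction barely moves this — solving exactly, f² + N·c·f − N·c·H = 0 ⇒ f = (−N·c + √((N·c)² + 4·N·c·H))/2 = (−0.288 + √317952)/2 ≈ 281.79 mm, so f ≈ 282 mm.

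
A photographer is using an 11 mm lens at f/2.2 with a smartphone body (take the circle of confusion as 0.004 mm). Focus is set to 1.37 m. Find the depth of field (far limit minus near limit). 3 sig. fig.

Hyperfocal distance H = f²/(N·c) + f = 11²/(2.2 × 0.004) + 11 = 121/0.0088 + 11 ≈ 13761.0 mm ≈ 13.76 m.
Near limit Dn = s·(H − f)/(H + s − 2f) = 1370 × (13761.0 − 11) / (13761.0 + 1370 − 2 × 11) = 1370 × 13750.0 / 15109.0 ≈ 1246.77 mm.
Far limit Df = s·(H − f)/(H − s) = 1370 × (13761.0 − 11) / (13761.0 − 1370) = 1370 × 13750.0 / 12391.0 ≈ 1520.26 mm.
Depth of field = Df − Dn = 1520.26 − 1246.77 ≈ 273.49 mm.

273 mm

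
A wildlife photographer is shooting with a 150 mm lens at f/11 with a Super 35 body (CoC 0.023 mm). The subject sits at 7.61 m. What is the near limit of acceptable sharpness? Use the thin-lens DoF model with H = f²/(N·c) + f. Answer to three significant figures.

7.02 m

Hyperfocal distance H = f²/(N·c) + f = 150²/(11 × 0.023) + 150 = 22500/0.253 + 150 ≈ 89082.8 mm ≈ 89.08 m.
Near limit Dn = s·(H − f)/(H + s − 2f) = 7610 × (89082.8 − 150) / (89082.8 + 7610 − 2 × 150) = 7610 × 88932.8 / 96392.8 ≈ 7021.0 mm ≈ 7.02 m.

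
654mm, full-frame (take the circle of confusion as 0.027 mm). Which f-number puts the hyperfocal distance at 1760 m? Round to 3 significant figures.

Rearrange H = f²/(N·c) + f for N: N = f² / ((H − f)·c).
N = 654² / ((1760000 − 654) × 0.027) = 427716 / 47502 ≈ 9.

f/9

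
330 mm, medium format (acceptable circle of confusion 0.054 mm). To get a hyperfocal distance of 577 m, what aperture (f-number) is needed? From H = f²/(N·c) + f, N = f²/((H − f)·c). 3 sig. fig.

Rearrange H = f²/(N·c) + f for N: N = f² / ((H − f)·c).
N = 330² / ((577000 − 330) × 0.054) = 108900 / 31140 ≈ 3.50.

f/3.50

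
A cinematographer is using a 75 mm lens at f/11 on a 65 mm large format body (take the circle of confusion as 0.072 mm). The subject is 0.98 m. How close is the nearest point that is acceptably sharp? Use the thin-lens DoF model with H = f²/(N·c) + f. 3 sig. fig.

0.869 m

Hyperfocal distance H = f²/(N·c) + f = 75²/(11 × 0.072) + 75 = 5625/0.792 + 75 ≈ 7177.3 mm ≈ 7.177 m.
Near limit Dn = s·(H − f)/(H + s − 2f) = 980 × (7177.3 − 75) / (7177.3 + 980 − 2 × 75) = 980 × 7102.3 / 8007.3 ≈ 869.24 mm ≈ 0.869 m.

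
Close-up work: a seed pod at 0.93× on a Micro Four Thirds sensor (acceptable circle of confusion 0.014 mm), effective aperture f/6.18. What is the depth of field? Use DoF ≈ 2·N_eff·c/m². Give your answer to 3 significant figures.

At magnification m, DoF ≈ 2·N_eff·c/m² = 2 × 6.18 × 0.014 / 0.93² = 0.173 / 0.8649 ≈ 0.2 mm.

0.200 mm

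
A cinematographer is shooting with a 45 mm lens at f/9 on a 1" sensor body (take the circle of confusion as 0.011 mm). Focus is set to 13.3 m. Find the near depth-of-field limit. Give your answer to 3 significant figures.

Hyperfocal distance H = f²/(N·c) + f = 45²/(9 × 0.011) + 45 = 2025/0.099 + 45 ≈ 20499.5 mm ≈ 20.50 m.
Near limit Dn = s·(H − f)/(H + s − 2f) = 13300 × (20499.5 − 45) / (20499.5 + 13300 − 2 × 45) = 13300 × 20454.5 / 33709.5 ≈ 8070.3 mm ≈ 8.07 m.

8.07 m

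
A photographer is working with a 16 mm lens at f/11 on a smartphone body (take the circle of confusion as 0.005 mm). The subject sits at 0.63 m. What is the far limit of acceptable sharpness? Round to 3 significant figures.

Hyperfocal distance H = f²/(N·c) + f = 16²/(11 × 0.005) + 16 = 256/0.055 + 16 ≈ 4670.5 mm ≈ 4.671 m.
Far limit Df = s·(H − f)/(H − s) = 630 × (4670.5 − 16) / (4670.5 − 630) = 630 × 4654.5 / 4040.5 ≈ 725.73 mm ≈ 0.726 m.

0.726 m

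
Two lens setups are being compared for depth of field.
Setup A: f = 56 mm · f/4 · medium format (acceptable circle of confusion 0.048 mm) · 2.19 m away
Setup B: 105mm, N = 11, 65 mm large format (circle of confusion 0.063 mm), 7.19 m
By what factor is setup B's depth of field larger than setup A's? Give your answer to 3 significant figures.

Setup A: H = 56²/(4×0.048) + 56 ≈ 16389.3 mm; DoF = Df − Dn = 2519.13 − 1936.93 ≈ 582.20 mm.
Setup B: H = 105²/(11×0.063) + 105 ≈ 16014.1 mm; DoF = Df − Dn = 12963.0 − 4974.6 ≈ 7988.4 mm.
Ratio = 7988.4 / 582.20 ≈ 13.7.

13.7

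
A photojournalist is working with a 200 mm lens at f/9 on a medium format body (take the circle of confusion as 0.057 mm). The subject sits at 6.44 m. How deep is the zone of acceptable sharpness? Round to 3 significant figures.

1.04 m

Hyperfocal distance H = f²/(N·c) + f = 200²/(9 × 0.057) + 200 = 40000/0.513 + 200 ≈ 78172.7 mm ≈ 78.17 m.
Near limit Dn = s·(H − f)/(H + s − 2f) = 6440 × (78172.7 − 200) / (78172.7 + 6440 − 2 × 200) = 6440 × 77972.7 / 84212.7 ≈ 5962.8 mm.
Far limit Df = s·(H − f)/(H − s) = 6440 × (78172.7 − 200) / (78172.7 − 6440) = 6440 × 77972.7 / 71732.7 ≈ 7000.2 mm.
Depth of field = Df − Dn = 7000.2 − 5962.8 ≈ 1037.4 mm ≈ 1.04 m.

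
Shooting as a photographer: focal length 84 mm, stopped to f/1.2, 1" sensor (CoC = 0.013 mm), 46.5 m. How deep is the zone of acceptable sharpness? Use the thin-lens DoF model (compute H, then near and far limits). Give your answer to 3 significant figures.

9.65 m

Hyperfocal distance H = f²/(N·c) + f = 84²/(1.2 × 0.013) + 84 = 7056/0.0156 + 84 ≈ 452391.7 mm ≈ 452.4 m.
Near limit Dn = s·(H − f)/(H + s − 2f) = 46500 × (452391.7 − 84) / (452391.7 + 46500 − 2 × 84) = 46500 × 452307.7 / 498723.7 ≈ 42172.3 mm.
Far limit Df = s·(H − f)/(H − s) = 46500 × (452391.7 − 84) / (452391.7 − 46500) = 46500 × 452307.7 / 405891.7 ≈ 51817.5 mm.
Depth of field = Df − Dn = 51817.5 − 42172.3 ≈ 9645.2 mm ≈ 9.65 m.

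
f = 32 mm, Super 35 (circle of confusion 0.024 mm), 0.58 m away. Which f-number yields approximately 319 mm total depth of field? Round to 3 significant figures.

Write h = H − f = f²/(N·c). The thin-lens limits are Dn = s·h/(h + (s−f)) and Df = s·h/(h − (s−f)), so DoF = Df − Dn = 2·s·(s−f)·h / (h² − (s−f)²).
That is a quadratic in h: DoF·h² − 2·s·(s−f)·h − DoF·(s−f)² = 0 ⇒ h = (s−f)·(s + √(s² + DoF²)) / DoF = 548 × (580 + √(580² + 319²)) / 319 = 548 × (580 + 661.937) / 319 ≈ 2133.5 mm.
Then N = f²/(c·h) = 32² / (0.024 × 2133.5) = 1024 / 51.204 ≈ 20.

f/20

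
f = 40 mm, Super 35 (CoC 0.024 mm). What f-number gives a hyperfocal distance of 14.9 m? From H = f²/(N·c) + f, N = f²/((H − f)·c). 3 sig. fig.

f/4.49

Rearrange H = f²/(N·c) + f for N: N = f² / ((H − f)·c).
N = 40² / ((14900 − 40) × 0.024) = 1600 / 356.6 ≈ 4.49.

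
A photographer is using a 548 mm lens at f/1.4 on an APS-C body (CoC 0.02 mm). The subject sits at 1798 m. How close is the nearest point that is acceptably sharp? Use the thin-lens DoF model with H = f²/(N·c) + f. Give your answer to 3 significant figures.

1540 m

Hyperfocal distance H = f²/(N·c) + f = 548²/(1.4 × 0.02) + 548 = 300304/0.028 + 548 ≈ 10725690.9 mm ≈ 10726 m.
Near limit Dn = s·(H − f)/(H + s − 2f) = 1798000 × (10725690.9 − 548) / (10725690.9 + 1798000 − 2 × 548) = 1798000 × 10725142.9 / 12522594.9 ≈ 1539921 mm ≈ 1540 m.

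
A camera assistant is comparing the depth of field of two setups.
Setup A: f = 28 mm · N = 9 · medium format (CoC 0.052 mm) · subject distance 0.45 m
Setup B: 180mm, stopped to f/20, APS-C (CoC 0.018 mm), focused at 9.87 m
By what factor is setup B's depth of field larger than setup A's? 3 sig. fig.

8.88

Setup A: H = 28²/(9×0.052) + 28 ≈ 1703.2 mm; DoF = Df − Dn = 601.53 − 359.45 ≈ 242.08 mm.
Setup B: H = 180²/(20×0.018) + 180 ≈ 90180.0 mm; DoF = Df − Dn = 11060.9 − 8910.6 ≈ 2150.3 mm.
Ratio = 2150.3 / 242.08 ≈ 8.88.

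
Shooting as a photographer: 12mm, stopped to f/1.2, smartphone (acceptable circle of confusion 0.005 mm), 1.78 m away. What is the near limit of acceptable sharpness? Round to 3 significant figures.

1.66 m

Hyperfocal distance H = f²/(N·c) + f = 12²/(1.2 × 0.005) + 12 = 144/0.006 + 12 ≈ 24012.0 mm ≈ 24.01 m.
Near limit Dn = s·(H − f)/(H + s − 2f) = 1780 × (24012.0 − 12) / (24012.0 + 1780 − 2 × 12) = 1780 × 24000.0 / 25768.0 ≈ 1657.9 mm ≈ 1.66 m.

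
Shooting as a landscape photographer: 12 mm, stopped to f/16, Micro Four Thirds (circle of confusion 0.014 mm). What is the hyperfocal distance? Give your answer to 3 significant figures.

0.655 m

Hyperfocal distance H = f²/(N·c) + f = 12²/(16 × 0.014) + 12 = 144/0.224 + 12 ≈ 654.9 mm ≈ 0.655 m.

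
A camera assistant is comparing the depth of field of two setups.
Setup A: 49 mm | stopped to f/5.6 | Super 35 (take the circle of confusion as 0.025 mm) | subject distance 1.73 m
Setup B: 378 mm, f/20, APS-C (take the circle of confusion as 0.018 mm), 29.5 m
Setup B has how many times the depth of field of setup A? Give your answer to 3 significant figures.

12.7

Setup A: H = 49²/(5.6×0.025) + 49 ≈ 17199.0 mm; DoF = Df − Dn = 1918.00 − 1575.57 ≈ 342.43 mm.
Setup B: H = 378²/(20×0.018) + 378 ≈ 397278.0 mm; DoF = Df − Dn = 31835.9 − 27483.4 ≈ 4352.5 mm.
Ratio = 4352.5 / 342.43 ≈ 12.7.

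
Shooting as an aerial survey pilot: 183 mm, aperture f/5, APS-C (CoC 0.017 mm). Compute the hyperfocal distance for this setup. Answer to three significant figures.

Hyperfocal distance H = f²/(N·c) + f = 183²/(5 × 0.017) + 183 = 33489/0.085 + 183 ≈ 394171.2 mm ≈ 394 m.

394 m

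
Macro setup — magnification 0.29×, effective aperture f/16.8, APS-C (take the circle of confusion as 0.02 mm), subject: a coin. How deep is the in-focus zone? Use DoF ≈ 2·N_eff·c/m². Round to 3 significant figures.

7.99 mm

At magnification m, DoF ≈ 2·N_eff·c/m² = 2 × 16.8 × 0.02 / 0.29² = 0.672 / 0.0841 ≈ 7.99 mm.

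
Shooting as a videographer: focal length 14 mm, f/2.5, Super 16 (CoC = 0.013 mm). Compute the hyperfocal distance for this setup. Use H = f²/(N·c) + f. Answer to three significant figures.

Hyperfocal distance H = f²/(N·c) + f = 14²/(2.5 × 0.013) + 14 = 196/0.0325 + 14 ≈ 6044.8 mm ≈ 6.04 m.

6.04 m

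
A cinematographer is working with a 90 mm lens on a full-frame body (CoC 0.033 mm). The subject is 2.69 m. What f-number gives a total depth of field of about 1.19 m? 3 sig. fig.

Write h = H − f = f²/(N·c). The thin-lens limits are Dn = s·h/(h + (s−f)) and Df = s·h/(h − (s−f)), so DoF = Df − Dn = 2·s·(s−f)·h / (h² − (s−f)²).
That is a quadratic in h: DoF·h² − 2·s·(s−f)·h − DoF·(s−f)² = 0 ⇒ h = (s−f)·(s + √(s² + DoF²)) / DoF = 2600 × (2690 + √(2690² + 1190²)) / 1190 = 2600 × (2690 + 2941.46) / 1190 ≈ 12304 mm.
Then N = f²/(c·h) = 90² / (0.033 × 12304) = 8100 / 406.03 ≈ 19.9.

f/19.9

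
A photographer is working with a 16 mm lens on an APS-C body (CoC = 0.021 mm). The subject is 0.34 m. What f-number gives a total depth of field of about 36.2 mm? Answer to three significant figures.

Write h = H − f = f²/(N·c). The thin-lens limits are Dn = s·h/(h + (s−f)) and Df = s·h/(h − (s−f)), so DoF = Df − Dn = 2·s·(s−f)·h / (h² − (s−f)²).
That is a quadratic in h: DoF·h² − 2·s·(s−f)·h − DoF·(s−f)² = 0 ⇒ h = (s−f)·(s + √(s² + DoF²)) / DoF = 324 × (340 + √(340² + 36.2²)) / 36.2 = 324 × (340 + 341.922) / 36.2 ≈ 6103.4 mm.
Then N = f²/(c·h) = 16² / (0.021 × 6103.4) = 256 / 128.17 ≈ 2.00.

f/2.00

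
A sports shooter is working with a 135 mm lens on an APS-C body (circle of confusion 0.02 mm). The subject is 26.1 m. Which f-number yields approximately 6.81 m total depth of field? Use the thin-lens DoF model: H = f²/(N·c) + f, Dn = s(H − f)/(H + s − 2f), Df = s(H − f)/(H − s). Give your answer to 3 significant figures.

f/4.50

Write h = H − f = f²/(N·c). The thin-lens limits are Dn = s·h/(h + (s−f)) and Df = s·h/(h − (s−f)), so DoF = Df − Dn = 2·s·(s−f)·h / (h² − (s−f)²).
That is a quadratic in h: DoF·h² − 2·s·(s−f)·h − DoF·(s−f)² = 0 ⇒ h = (s−f)·(s + √(s² + DoF²)) / DoF = 25965 × (26100 + √(26100² + 6810²)) / 6810 = 25965 × (26100 + 26973.8) / 6810 ≈ 202358 mm.
Then N = f²/(c·h) = 135² / (0.02 × 202358) = 18225 / 4047.2 ≈ 4.50.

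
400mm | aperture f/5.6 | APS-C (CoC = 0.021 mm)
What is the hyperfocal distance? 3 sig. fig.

Hyperfocal distance H = f²/(N·c) + f = 400²/(5.6 × 0.021) + 400 = 160000/0.1176 + 400 ≈ 1360944.2 mm ≈ 1360 m.

1360 m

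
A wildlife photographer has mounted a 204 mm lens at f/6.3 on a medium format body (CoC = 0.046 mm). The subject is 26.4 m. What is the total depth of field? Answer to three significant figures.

9.96 m

Hyperfocal distance H = f²/(N·c) + f = 204²/(6.3 × 0.046) + 204 = 41616/0.2898 + 204 ≈ 143806.5 mm ≈ 143.8 m.
Near limit Dn = s·(H − f)/(H + s − 2f) = 26400 × (143806.5 − 204) / (143806.5 + 26400 − 2 × 204) = 26400 × 143602.5 / 169798.5 ≈ 22327.1 mm.
Far limit Df = s·(H − f)/(H − s) = 26400 × (143806.5 − 204) / (143806.5 − 26400) = 26400 × 143602.5 / 117406.5 ≈ 32290.4 mm.
Depth of field = Df − Dn = 32290.4 − 22327.1 ≈ 9963.3 mm ≈ 9.96 m.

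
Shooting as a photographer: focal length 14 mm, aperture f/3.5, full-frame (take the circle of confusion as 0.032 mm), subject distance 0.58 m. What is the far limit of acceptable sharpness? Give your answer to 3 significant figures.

Hyperfocal distance H = f²/(N·c) + f = 14²/(3.5 × 0.032) + 14 = 196/0.112 + 14 ≈ 1764.0 mm ≈ 1.764 m.
Far limit Df = s·(H − f)/(H − s) = 580 × (1764.0 − 14) / (1764.0 − 580) = 580 × 1750.0 / 1184.0 ≈ 857.26 mm ≈ 0.857 m.

0.857 m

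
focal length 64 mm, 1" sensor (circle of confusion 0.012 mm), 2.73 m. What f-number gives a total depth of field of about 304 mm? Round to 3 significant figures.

Write h = H − f = f²/(N·c). The thin-lens limits are Dn = s·h/(h + (s−f)) and Df = s·h/(h − (s−f)), so DoF = Df − Dn = 2·s·(s−f)·h / (h² − (s−f)²).
That is a quadratic in h: DoF·h² − 2·s·(s−f)·h − DoF·(s−f)² = 0 ⇒ h = (s−f)·(s + √(s² + DoF²)) / DoF = 2666 × (2730 + √(2730² + 304²)) / 304 = 2666 × (2730 + 2746.87) / 304 ≈ 48031 mm.
Then N = f²/(c·h) = 64² / (0.012 × 48031) = 4096 / 576.37 ≈ 7.11.

f/7.11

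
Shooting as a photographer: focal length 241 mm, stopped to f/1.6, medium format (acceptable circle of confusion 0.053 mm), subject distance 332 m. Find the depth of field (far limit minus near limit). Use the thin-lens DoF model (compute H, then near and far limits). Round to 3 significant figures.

420 m

Hyperfocal distance H = f²/(N·c) + f = 241²/(1.6 × 0.053) + 241 = 58081/0.0848 + 241 ≈ 685158.5 mm ≈ 685.2 m.
Near limit Dn = s·(H − f)/(H + s − 2f) = 332000 × (685158.5 − 241) / (685158.5 + 332000 − 2 × 241) = 332000 × 684917.5 / 1016676.5 ≈ 223663 mm.
Far limit Df = s·(H − f)/(H − s) = 332000 × (685158.5 − 241) / (685158.5 − 332000) = 332000 × 684917.5 / 353158.5 ≈ 643883 mm.
Depth of field = Df − Dn = 643883 − 223663 ≈ 420220 mm ≈ 420 m.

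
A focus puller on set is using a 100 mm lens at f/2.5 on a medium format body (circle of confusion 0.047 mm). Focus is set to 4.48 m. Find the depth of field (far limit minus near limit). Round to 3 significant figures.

462 mm

Hyperfocal distance H = f²/(N·c) + f = 100²/(2.5 × 0.047) + 100 = 10000/0.1175 + 100 ≈ 85206.4 mm ≈ 85.21 m.
Near limit Dn = s·(H − f)/(H + s − 2f) = 4480 × (85206.4 − 100) / (85206.4 + 4480 − 2 × 100) = 4480 × 85106.4 / 89486.4 ≈ 4260.72 mm.
Far limit Df = s·(H − f)/(H − s) = 4480 × (85206.4 − 100) / (85206.4 − 4480) = 4480 × 85106.4 / 80726.4 ≈ 4723.07 mm.
Depth of field = Df − Dn = 4723.07 − 4260.72 ≈ 462.35 mm.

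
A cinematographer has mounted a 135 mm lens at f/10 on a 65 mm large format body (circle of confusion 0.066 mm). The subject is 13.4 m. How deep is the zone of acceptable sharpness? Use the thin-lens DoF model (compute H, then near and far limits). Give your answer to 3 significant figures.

16.7 m

Hyperfocal distance H = f²/(N·c) + f = 135²/(10 × 0.066) + 135 = 18225/0.66 + 135 ≈ 27748.6 mm ≈ 27.75 m.
Near limit Dn = s·(H − f)/(H + s − 2f) = 13400 × (27748.6 − 135) / (27748.6 + 13400 − 2 × 135) = 13400 × 27613.6 / 40878.6 ≈ 9052 mm.
Far limit Df = s·(H − f)/(H − s) = 13400 × (27748.6 − 135) / (27748.6 − 13400) = 13400 × 27613.6 / 14348.6 ≈ 25788 mm.
Depth of field = Df − Dn = 25788 − 9052 ≈ 16736 mm ≈ 16.7 m.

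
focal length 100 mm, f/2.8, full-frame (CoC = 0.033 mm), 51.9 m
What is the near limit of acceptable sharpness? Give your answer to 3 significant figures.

Hyperfocal distance H = f²/(N·c) + f = 100²/(2.8 × 0.033) + 100 = 10000/0.0924 + 100 ≈ 108325.1 mm ≈ 108.3 m.
Near limit Dn = s·(H − f)/(H + s − 2f) = 51900 × (108325.1 − 100) / (108325.1 + 51900 − 2 × 100) = 51900 × 108225.1 / 160025.1 ≈ 35100 mm ≈ 35.1 m.

35.1 m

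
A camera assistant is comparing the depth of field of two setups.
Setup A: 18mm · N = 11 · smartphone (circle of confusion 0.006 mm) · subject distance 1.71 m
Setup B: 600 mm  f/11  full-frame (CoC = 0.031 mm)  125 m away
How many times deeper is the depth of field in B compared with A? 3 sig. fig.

Setup A: H = 18²/(11×0.006) + 18 ≈ 4927.1 mm; DoF = Df − Dn = 2609.4 − 1271.7 ≈ 1337.7 mm.
Setup B: H = 600²/(11×0.031) + 600 ≈ 1056318.5 mm; DoF = Df − Dn = 141697 − 111823 ≈ 29874 mm.
Ratio = 29874 / 1337.7 ≈ 22.3.

22.3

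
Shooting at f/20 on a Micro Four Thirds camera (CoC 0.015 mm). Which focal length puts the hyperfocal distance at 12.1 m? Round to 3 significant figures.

From H = f²/(N·c) + f, with f ≪ H: f ≈ √(H·N·c) = √(12100 × 20 × 0.015) = √3630.0 ≈ 60.25 mm.
Exact: f² + N·c·f − N·c·H = 0 ⇒ f = (−N·c + √((N·c)² + 4·N·c·H))/2 = (−0.3 + √14520)/2 ≈ 60.100 mm ≈ 60.1 mm.

60.1 mm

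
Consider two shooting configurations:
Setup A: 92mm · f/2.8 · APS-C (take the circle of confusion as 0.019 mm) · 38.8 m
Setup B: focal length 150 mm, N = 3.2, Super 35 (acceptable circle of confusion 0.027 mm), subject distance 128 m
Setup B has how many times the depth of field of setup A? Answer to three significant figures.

8.25

Setup A: H = 92²/(2.8×0.019) + 92 ≈ 159189.7 mm; DoF = Df − Dn = 51275 − 31207 ≈ 20068 mm.
Setup B: H = 150²/(3.2×0.027) + 150 ≈ 260566.7 mm; DoF = Df − Dn = 251446 − 85852 ≈ 165594 mm.
Ratio = 165594 / 20068 ≈ 8.25.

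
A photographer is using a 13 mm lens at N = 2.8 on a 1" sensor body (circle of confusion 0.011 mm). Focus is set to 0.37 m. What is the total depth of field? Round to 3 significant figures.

Hyperfocal distance H = f²/(N·c) + f = 13²/(2.8 × 0.011) + 13 = 169/0.0308 + 13 ≈ 5500.0 mm ≈ 5.500 m.
Near limit Dn = s·(H − f)/(H + s − 2f) = 370 × (5500.0 − 13) / (5500.0 + 370 − 2 × 13) = 370 × 5487.0 / 5844.0 ≈ 347.397 mm.
Far limit Df = s·(H − f)/(H − s) = 370 × (5500.0 − 13) / (5500.0 − 370) = 370 × 5487.0 / 5130.0 ≈ 395.748 mm.
Depth of field = Df − Dn = 395.748 − 347.397 ≈ 48.351 mm.

48.4 mm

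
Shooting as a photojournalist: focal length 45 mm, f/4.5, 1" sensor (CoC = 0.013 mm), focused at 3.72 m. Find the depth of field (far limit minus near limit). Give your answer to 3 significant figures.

Hyperfocal distance H = f²/(N·c) + f = 45²/(4.5 × 0.013) + 45 = 2025/0.0585 + 45 ≈ 34660.4 mm ≈ 34.66 m.
Near limit Dn = s·(H − f)/(H + s − 2f) = 3720 × (34660.4 − 45) / (34660.4 + 3720 − 2 × 45) = 3720 × 34615.4 / 38290.4 ≈ 3362.97 mm.
Far limit Df = s·(H − f)/(H − s) = 3720 × (34660.4 − 45) / (34660.4 − 3720) = 3720 × 34615.4 / 30940.4 ≈ 4161.85 mm.
Depth of field = Df − Dn = 4161.85 − 3362.97 ≈ 798.88 mm ≈ 0.799 m.

0.799 m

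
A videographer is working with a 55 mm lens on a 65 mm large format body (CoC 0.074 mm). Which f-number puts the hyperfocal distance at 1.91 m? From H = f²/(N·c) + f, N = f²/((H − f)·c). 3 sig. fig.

Rearrange H = f²/(N·c) + f for N: N = f² / ((H − f)·c).
N = 55² / ((1910 − 55) × 0.074) = 3025 / 137.3 ≈ 22.

f/22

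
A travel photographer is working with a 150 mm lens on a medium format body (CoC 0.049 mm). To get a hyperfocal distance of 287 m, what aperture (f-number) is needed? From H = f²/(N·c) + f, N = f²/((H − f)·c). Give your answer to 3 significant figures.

f/1.60

Rearrange H = f²/(N·c) + f for N: N = f² / ((H − f)·c).
N = 150² / ((287000 − 150) × 0.049) = 22500 / 14056 ≈ 1.60.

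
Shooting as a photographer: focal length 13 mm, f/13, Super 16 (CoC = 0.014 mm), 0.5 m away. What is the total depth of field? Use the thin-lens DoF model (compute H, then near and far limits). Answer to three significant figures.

0.723 m

Hyperfocal distance H = f²/(N·c) + f = 13²/(13 × 0.014) + 13 = 169/0.182 + 13 ≈ 941.6 mm ≈ 0.942 m.
Near limit Dn = s·(H − f)/(H + s − 2f) = 500 × (941.6 − 13) / (941.6 + 500 − 2 × 13) = 500 × 928.6 / 1415.6 ≈ 327.98 mm.
Far limit Df = s·(H − f)/(H − s) = 500 × (941.6 − 13) / (941.6 − 500) = 500 × 928.6 / 441.6 ≈ 1051.44 mm.
Depth of field = Df − Dn = 1051.44 − 327.98 ≈ 723.46 mm ≈ 0.723 m.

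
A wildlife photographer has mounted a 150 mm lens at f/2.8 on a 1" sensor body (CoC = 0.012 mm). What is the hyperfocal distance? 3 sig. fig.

Hyperfocal distance H = f²/(N·c) + f = 150²/(2.8 × 0.012) + 150 = 22500/0.0336 + 150 ≈ 669792.9 mm ≈ 670 m.

670 m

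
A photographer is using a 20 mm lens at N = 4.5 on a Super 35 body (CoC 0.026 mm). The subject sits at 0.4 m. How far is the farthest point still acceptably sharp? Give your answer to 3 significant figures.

450 mm

Hyperfocal distance H = f²/(N·c) + f = 20²/(4.5 × 0.026) + 20 = 400/0.117 + 20 ≈ 3438.8 mm ≈ 3.439 m.
Far limit Df = s·(H − f)/(H − s) = 400 × (3438.8 − 20) / (3438.8 − 400) = 400 × 3418.8 / 3038.8 ≈ 450.02 mm.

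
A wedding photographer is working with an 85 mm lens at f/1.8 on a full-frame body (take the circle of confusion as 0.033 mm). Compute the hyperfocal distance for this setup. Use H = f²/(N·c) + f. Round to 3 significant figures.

122 m

Hyperfocal distance H = f²/(N·c) + f = 85²/(1.8 × 0.033) + 85 = 7225/0.0594 + 85 ≈ 121718.0 mm ≈ 122 m.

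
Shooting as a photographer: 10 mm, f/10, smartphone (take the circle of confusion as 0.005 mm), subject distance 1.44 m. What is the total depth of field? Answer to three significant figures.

Hyperfocal distance H = f²/(N·c) + f = 10²/(10 × 0.005) + 10 = 100/0.05 + 10 ≈ 2010.0 mm ≈ 2.010 m.
Near limit Dn = s·(H − f)/(H + s − 2f) = 1440 × (2010.0 − 10) / (2010.0 + 1440 − 2 × 10) = 1440 × 2000.0 / 3430.0 ≈ 839.7 mm.
Far limit Df = s·(H − f)/(H − s) = 1440 × (2010.0 − 10) / (2010.0 − 1440) = 1440 × 2000.0 / 570.0 ≈ 5052.6 mm.
Depth of field = Df − Dn = 5052.6 − 839.7 ≈ 4212.9 mm ≈ 4.21 m.

4.21 m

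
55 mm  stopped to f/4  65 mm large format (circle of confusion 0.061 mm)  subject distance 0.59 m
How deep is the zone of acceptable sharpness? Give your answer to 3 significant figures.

51.0 mm

Hyperfocal distance H = f²/(N·c) + f = 55²/(4 × 0.061) + 55 = 3025/0.244 + 55 ≈ 12452.5 mm ≈ 12.45 m.
Near limit Dn = s·(H − f)/(H + s − 2f) = 590 × (12452.5 − 55) / (12452.5 + 590 − 2 × 55) = 590 × 12397.5 / 12932.5 ≈ 565.593 mm.
Far limit Df = s·(H − f)/(H − s) = 590 × (12452.5 − 55) / (12452.5 − 590) = 590 × 12397.5 / 11862.5 ≈ 616.609 mm.
Depth of field = Df − Dn = 616.609 − 565.593 ≈ 51.016 mm.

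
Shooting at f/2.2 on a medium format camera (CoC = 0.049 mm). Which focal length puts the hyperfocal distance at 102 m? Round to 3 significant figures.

From H = f²/(N·c) + f, with f ≪ H: f ≈ √(H·N·c) = √(102000 × 2.2 × 0.049) = √10996 ≈ 104.9 mm.
The +f correction barely moves this — solving exactly, f² + N·c·f − N·c·H = 0 ⇒ f = (−N·c + √((N·c)² + 4·N·c·H))/2 = (−0.1078 + √43982)/2 ≈ 104.81 mm, so f ≈ 105 mm.

105 mm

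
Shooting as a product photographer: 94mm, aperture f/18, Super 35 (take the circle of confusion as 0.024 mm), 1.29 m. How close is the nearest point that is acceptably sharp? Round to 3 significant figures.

Hyperfocal distance H = f²/(N·c) + f = 94²/(18 × 0.024) + 94 = 8836/0.432 + 94 ≈ 20547.7 mm ≈ 20.55 m.
Near limit Dn = s·(H − f)/(H + s − 2f) = 1290 × (20547.7 − 94) / (20547.7 + 1290 − 2 × 94) = 1290 × 20453.7 / 21649.7 ≈ 1218.7 mm ≈ 1.22 m.

1.22 m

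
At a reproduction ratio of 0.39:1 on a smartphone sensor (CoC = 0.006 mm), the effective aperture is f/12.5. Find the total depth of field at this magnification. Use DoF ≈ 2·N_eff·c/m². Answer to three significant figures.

0.986 mm

At magnification m, DoF ≈ 2·N_eff·c/m² = 2 × 12.5 × 0.006 / 0.39² = 0.15 / 0.1521 ≈ 0.986 mm.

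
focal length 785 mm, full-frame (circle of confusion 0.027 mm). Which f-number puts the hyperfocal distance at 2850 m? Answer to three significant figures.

Rearrange H = f²/(N·c) + f for N: N = f² / ((H − f)·c).
N = 785² / ((2850000 − 785) × 0.027) = 616225 / 76929 ≈ 8.01.

f/8.01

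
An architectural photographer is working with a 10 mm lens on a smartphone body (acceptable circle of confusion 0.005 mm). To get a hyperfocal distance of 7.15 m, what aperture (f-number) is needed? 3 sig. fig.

f/2.80

Rearrange H = f²/(N·c) + f for N: N = f² / ((H − f)·c).
N = 10² / ((7150 − 10) × 0.005) = 100 / 35.70 ≈ 2.80.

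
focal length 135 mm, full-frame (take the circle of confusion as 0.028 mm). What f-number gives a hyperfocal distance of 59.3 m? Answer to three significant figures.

Rearrange H = f²/(N·c) + f for N: N = f² / ((H − f)·c).
N = 135² / ((59300 − 135) × 0.028) = 18225 / 1657 ≈ 11.

f/11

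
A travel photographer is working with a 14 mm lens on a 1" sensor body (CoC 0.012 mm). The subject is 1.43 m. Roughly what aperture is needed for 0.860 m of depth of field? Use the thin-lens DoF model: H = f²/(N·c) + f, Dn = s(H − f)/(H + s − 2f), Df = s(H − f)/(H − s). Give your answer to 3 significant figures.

f/3.20

Write h = H − f = f²/(N·c). The thin-lens limits are Dn = s·h/(h + (s−f)) and Df = s·h/(h − (s−f)), so DoF = Df − Dn = 2·s·(s−f)·h / (h² − (s−f)²).
That is a quadratic in h: DoF·h² − 2·s·(s−f)·h − DoF·(s−f)² = 0 ⇒ h = (s−f)·(s + √(s² + DoF²)) / DoF = 1416 × (1430 + √(1430² + 860²)) / 860 = 1416 × (1430 + 1668.68) / 860 ≈ 5102.0 mm.
Then N = f²/(c·h) = 14² / (0.012 × 5102.0) = 196 / 61.224 ≈ 3.20.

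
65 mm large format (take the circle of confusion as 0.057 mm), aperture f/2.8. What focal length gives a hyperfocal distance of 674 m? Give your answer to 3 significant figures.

From H = f²/(N·c) + f, with f ≪ H: f ≈ √(H·N·c) = √(674000 × 2.8 × 0.057) = √107570 ≈ 328.0 mm.
The +f correction barely moves this — solving exactly, f² + N·c·f − N·c·H = 0 ⇒ f = (−N·c + √((N·c)² + 4·N·c·H))/2 = (−0.1596 + √430282)/2 ≈ 327.90 mm, so f ≈ 328 mm.

328 mm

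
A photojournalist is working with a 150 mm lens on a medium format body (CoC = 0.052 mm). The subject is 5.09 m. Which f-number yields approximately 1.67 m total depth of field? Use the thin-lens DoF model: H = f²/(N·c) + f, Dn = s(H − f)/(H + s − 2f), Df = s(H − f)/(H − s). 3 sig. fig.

f/14

Write h = H − f = f²/(N·c). The thin-lens limits are Dn = s·h/(h + (s−f)) and Df = s·h/(h − (s−f)), so DoF = Df − Dn = 2·s·(s−f)·h / (h² − (s−f)²).
That is a quadratic in h: DoF·h² − 2·s·(s−f)·h − DoF·(s−f)² = 0 ⇒ h = (s−f)·(s + √(s² + DoF²)) / DoF = 4940 × (5090 + √(5090² + 1670²)) / 1670 = 4940 × (5090 + 5356.96) / 1670 ≈ 30903 mm.
Then N = f²/(c·h) = 150² / (0.052 × 30903) = 22500 / 1607.0 ≈ 14.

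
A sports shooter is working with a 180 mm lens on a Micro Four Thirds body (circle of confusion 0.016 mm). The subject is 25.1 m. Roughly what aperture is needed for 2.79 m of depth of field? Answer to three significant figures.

f/4.50

Write h = H − f = f²/(N·c). The thin-lens limits are Dn = s·h/(h + (s−f)) and Df = s·h/(h − (s−f)), so DoF = Df − Dn = 2·s·(s−f)·h / (h² − (s−f)²).
That is a quadratic in h: DoF·h² − 2·s·(s−f)·h − DoF·(s−f)² = 0 ⇒ h = (s−f)·(s + √(s² + DoF²)) / DoF = 24920 × (25100 + √(25100² + 2790²)) / 2790 = 24920 × (25100 + 25254.6) / 2790 ≈ 449762 mm.
Then N = f²/(c·h) = 180² / (0.016 × 449762) = 32400 / 7196.2 ≈ 4.50.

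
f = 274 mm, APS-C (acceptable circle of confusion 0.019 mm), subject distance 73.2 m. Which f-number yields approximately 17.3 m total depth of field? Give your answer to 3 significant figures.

Write h = H − f = f²/(N·c). The thin-lens limits are Dn = s·h/(h + (s−f)) and Df = s·h/(h − (s−f)), so DoF = Df − Dn = 2·s·(s−f)·h / (h² − (s−f)²).
That is a quadratic in h: DoF·h² − 2·s·(s−f)·h − DoF·(s−f)² = 0 ⇒ h = (s−f)·(s + √(s² + DoF²)) / DoF = 72926 × (73200 + √(73200² + 17300²)) / 17300 = 72926 × (73200 + 75216.6) / 17300 ≈ 625632 mm.
Then N = f²/(c·h) = 274² / (0.019 × 625632) = 75076 / 11887 ≈ 6.32.

f/6.32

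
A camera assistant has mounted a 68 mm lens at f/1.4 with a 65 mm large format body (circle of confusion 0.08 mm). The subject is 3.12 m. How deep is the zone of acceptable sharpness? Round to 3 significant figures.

Hyperfocal distance H = f²/(N·c) + f = 68²/(1.4 × 0.08) + 68 = 4624/0.112 + 68 ≈ 41353.7 mm ≈ 41.35 m.
Near limit Dn = s·(H − f)/(H + s − 2f) = 3120 × (41353.7 − 68) / (41353.7 + 3120 − 2 × 68) = 3120 × 41285.7 / 44337.7 ≈ 2905.23 mm.
Far limit Df = s·(H − f)/(H − s) = 3120 × (41353.7 − 68) / (41353.7 − 3120) = 3120 × 41285.7 / 38233.7 ≈ 3369.05 mm.
Depth of field = Df − Dn = 3369.05 − 2905.23 ≈ 463.82 mm.

464 mm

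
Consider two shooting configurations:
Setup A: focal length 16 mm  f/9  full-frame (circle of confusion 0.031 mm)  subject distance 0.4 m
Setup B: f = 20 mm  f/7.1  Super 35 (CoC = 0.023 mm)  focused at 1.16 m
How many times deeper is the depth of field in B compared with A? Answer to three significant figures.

Setup A: H = 16²/(9×0.031) + 16 ≈ 933.6 mm; DoF = Df − Dn = 687.88 − 281.99 ≈ 405.89 mm.
Setup B: H = 20²/(7.1×0.023) + 20 ≈ 2469.5 mm; DoF = Df − Dn = 2169.9 − 791.6 ≈ 1378.3 mm.
Ratio = 1378.3 / 405.89 ≈ 3.40.

3.40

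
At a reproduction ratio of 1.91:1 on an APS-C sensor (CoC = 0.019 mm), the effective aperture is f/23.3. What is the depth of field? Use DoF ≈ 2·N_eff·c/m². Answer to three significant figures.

At magnification m, DoF ≈ 2·N_eff·c/m² = 2 × 23.3 × 0.019 / 1.91² = 0.8854 / 3.648 ≈ 0.243 mm.

0.243 mm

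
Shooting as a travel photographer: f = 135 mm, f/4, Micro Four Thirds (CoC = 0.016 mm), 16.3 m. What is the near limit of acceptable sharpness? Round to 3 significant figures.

Hyperfocal distance H = f²/(N·c) + f = 135²/(4 × 0.016) + 135 = 18225/0.064 + 135 ≈ 284900.6 mm ≈ 284.9 m.
Near limit Dn = s·(H − f)/(H + s − 2f) = 16300 × (284900.6 − 135) / (284900.6 + 16300 − 2 × 135) = 16300 × 284765.6 / 300930.6 ≈ 15424 mm ≈ 15.4 m.

15.4 m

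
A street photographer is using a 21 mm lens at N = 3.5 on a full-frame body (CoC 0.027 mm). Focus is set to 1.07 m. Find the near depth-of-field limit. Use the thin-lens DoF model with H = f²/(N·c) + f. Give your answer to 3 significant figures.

0.874 m

Hyperfocal distance H = f²/(N·c) + f = 21²/(3.5 × 0.027) + 21 = 441/0.0945 + 21 ≈ 4687.7 mm ≈ 4.688 m.
Near limit Dn = s·(H − f)/(H + s − 2f) = 1070 × (4687.7 − 21) / (4687.7 + 1070 − 2 × 21) = 1070 × 4666.7 / 5715.7 ≈ 873.62 mm ≈ 0.874 m.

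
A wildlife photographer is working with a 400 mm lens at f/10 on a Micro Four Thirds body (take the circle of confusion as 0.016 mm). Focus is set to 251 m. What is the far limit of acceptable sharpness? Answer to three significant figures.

335 m

Hyperfocal distance H = f²/(N·c) + f = 400²/(10 × 0.016) + 400 = 160000/0.16 + 400 ≈ 1000400.0 mm ≈ 1000 m.
Far limit Df = s·(H − f)/(H − s) = 251000 × (1000400.0 − 400) / (1000400.0 − 251000) = 251000 × 1000000.0 / 749400.0 ≈ 334935 mm ≈ 335 m.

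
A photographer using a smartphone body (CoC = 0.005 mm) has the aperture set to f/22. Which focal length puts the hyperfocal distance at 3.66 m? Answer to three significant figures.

From H = f²/(N·c) + f, with f ≪ H: f ≈ √(H·N·c) = √(3660 × 22 × 0.005) = √402.60 ≈ 20.06 mm.
Exact: f² + N·c·f − N·c·H = 0 ⇒ f = (−N·c + √((N·c)² + 4·N·c·H))/2 = (−0.11 + √1610.4)/2 ≈ 20.010 mm ≈ 20.0 mm.

20.0 mm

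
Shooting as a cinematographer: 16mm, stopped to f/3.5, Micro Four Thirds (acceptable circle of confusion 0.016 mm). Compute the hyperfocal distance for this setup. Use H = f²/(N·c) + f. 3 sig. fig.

Hyperfocal distance H = f²/(N·c) + f = 16²/(3.5 × 0.016) + 16 = 256/0.056 + 16 ≈ 4587.4 mm ≈ 4.59 m.

4.59 m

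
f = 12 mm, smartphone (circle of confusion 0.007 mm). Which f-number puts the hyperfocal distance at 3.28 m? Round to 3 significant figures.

f/6.29

Rearrange H = f²/(N·c) + f for N: N = f² / ((H − f)·c).
N = 12² / ((3280 − 12) × 0.007) = 144 / 22.88 ≈ 6.29.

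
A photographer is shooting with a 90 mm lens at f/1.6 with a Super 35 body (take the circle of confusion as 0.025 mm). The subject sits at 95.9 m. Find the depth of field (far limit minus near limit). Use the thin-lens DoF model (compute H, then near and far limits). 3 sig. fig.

Hyperfocal distance H = f²/(N·c) + f = 90²/(1.6 × 0.025) + 90 = 8100/0.04 + 90 ≈ 202590.0 mm ≈ 202.6 m.
Near limit Dn = s·(H − f)/(H + s − 2f) = 95900 × (202590.0 − 90) / (202590.0 + 95900 − 2 × 90) = 95900 × 202500.0 / 298310.0 ≈ 65099 mm.
Far limit Df = s·(H − f)/(H − s) = 95900 × (202590.0 − 90) / (202590.0 − 95900) = 95900 × 202500.0 / 106690.0 ≈ 182020 mm.
Depth of field = Df − Dn = 182020 − 65099 ≈ 116921 mm ≈ 117 m.

117 m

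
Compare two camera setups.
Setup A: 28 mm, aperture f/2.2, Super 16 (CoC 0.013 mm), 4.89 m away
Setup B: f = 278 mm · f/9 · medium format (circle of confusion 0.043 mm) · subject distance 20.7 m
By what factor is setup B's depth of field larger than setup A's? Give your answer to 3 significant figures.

2.39

Setup A: H = 28²/(2.2×0.013) + 28 ≈ 27440.6 mm; DoF = Df − Dn = 5944.3 − 4153.3 ≈ 1791.0 mm.
Setup B: H = 278²/(9×0.043) + 278 ≈ 199978.3 mm; DoF = Df − Dn = 23058.0 − 18779.5 ≈ 4278.5 mm.
Ratio = 4278.5 / 1791.0 ≈ 2.39.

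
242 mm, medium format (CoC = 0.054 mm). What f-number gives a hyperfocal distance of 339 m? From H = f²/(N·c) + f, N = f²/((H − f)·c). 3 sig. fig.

Rearrange H = f²/(N·c) + f for N: N = f² / ((H − f)·c).
N = 242² / ((339000 − 242) × 0.054) = 58564 / 18293 ≈ 3.20.

f/3.20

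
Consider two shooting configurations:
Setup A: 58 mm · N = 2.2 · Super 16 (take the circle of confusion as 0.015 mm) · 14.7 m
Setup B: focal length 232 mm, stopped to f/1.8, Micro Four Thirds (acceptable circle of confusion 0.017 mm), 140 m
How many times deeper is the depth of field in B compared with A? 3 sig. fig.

5.19

Setup A: H = 58²/(2.2×0.015) + 58 ≈ 101997.4 mm; DoF = Df − Dn = 17165.6 − 12853.8 ≈ 4311.8 mm.
Setup B: H = 232²/(1.8×0.017) + 232 ≈ 1759186.2 mm; DoF = Df − Dn = 152085 − 129694 ≈ 22391 mm.
Ratio = 22391 / 4311.8 ≈ 5.19.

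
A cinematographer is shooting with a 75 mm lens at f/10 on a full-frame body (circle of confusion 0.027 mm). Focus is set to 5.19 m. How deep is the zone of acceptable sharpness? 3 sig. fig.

2.71 m

Hyperfocal distance H = f²/(N·c) + f = 75²/(10 × 0.027) + 75 = 5625/0.27 + 75 ≈ 20908.3 mm ≈ 20.91 m.
Near limit Dn = s·(H − f)/(H + s − 2f) = 5190 × (20908.3 − 75) / (20908.3 + 5190 − 2 × 75) = 5190 × 20833.3 / 25948.3 ≈ 4166.9 mm.
Far limit Df = s·(H − f)/(H − s) = 5190 × (20908.3 − 75) / (20908.3 − 5190) = 5190 × 20833.3 / 15718.3 ≈ 6878.9 mm.
Depth of field = Df − Dn = 6878.9 − 4166.9 ≈ 2712.0 mm ≈ 2.71 m.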